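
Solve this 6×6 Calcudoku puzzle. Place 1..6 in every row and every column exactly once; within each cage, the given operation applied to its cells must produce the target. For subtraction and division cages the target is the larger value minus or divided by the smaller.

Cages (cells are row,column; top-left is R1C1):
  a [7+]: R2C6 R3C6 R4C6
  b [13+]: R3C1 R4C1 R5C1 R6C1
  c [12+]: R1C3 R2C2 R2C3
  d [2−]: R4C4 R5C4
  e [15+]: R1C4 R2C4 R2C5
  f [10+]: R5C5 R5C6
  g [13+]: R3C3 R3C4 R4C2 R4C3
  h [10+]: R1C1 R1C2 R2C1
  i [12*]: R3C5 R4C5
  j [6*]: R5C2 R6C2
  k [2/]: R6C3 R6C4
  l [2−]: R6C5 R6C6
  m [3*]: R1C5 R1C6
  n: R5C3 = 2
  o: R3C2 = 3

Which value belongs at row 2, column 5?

5

Cage o is a single given cell, which forces R3C2 = 3.
Cage n is a single given cell; hence R5C3 = 2.
The only place for 5 in column 6 is R6C6.
Cage l's pair has difference 2, leaving R6C5 = 3.
Column 5 now contains 3, which forces R1C5 = 1.
Cage m's pair has product 3, leaving R1C6 = 3.
Cage k's pair has quotient 2, which forces R6C4 = 2.
The only place for 5 in column 5 is R2C5.
The only place for 4 in column 5 is R5C5.
Row 5 already has 4, leaving R5C6 = 6.
Row 5 already has 6; hence R5C2 = 1.
The two cells of cage j must have product 6, so R6C2 = 6.
The only place for 6 in column 1 is R1C1.
The 3 cells of cage h must have sum 10; hence R1C2 = 2.
Row 1 now contains 6; hence R1C4 = 4.
Cage h needs sum 10, which forces R2C1 = 2.
Column 2 already has 2, so R2C2 = 4.
Cage e needs sum 15, which forces R2C4 = 6.
Row 2 already has 4, so R2C6 = 1.
Column 2 already has 4, which forces R4C2 = 5.
Row 1 already has 4; hence R1C3 = 5.
6 is placed in row 2, so R2C3 = 3.
Cage g needs sum 13; hence R3C4 = 1.
Column 3 already has 3, which forces R4C3 = 1.
Column 4 already has 1; hence R4C4 = 3.
Column 4 now contains 3; hence R5C4 = 5.
Column 3 now contains 1, which forces R6C3 = 4.
The 4 cells of cage b must have sum 13, leaving R3C1 = 5.
Column 3 now contains 4; hence R3C3 = 6.
Row 3 now contains 6, leaving R3C5 = 2.
2 is placed in row 3, which forces R3C6 = 4.
Row 4 already has 3, which forces R4C1 = 4.
2 is placed in column 5, which forces R4C5 = 6.
Column 6 now contains 4, which forces R4C6 = 2.
Row 5 now contains 5; hence R5C1 = 3.
Row 6 already has 4, which forces R6C1 = 1.
Completed grid: 6 2 5 4 1 3 / 2 4 3 6 5 1 / 5 3 6 1 2 4 / 4 5 1 3 6 2 / 3 1 2 5 4 6 / 1 6 4 2 3 5.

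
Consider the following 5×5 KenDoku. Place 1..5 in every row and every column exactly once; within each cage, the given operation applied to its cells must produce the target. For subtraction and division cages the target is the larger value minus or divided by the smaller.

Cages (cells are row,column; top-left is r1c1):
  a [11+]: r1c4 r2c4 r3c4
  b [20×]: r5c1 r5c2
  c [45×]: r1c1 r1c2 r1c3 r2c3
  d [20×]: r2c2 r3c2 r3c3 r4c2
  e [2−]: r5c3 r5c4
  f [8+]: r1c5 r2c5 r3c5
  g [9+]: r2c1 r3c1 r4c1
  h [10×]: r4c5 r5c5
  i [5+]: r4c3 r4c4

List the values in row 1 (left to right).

1 3 5 2 4

The 4 cells of cage c must have product 45, which forces r2c3 = 3.
In row 5, 1 can only go at r5c3, so r5c3 = 1.
Column 3 already has 1; hence r1c3 = 5.
Column 3 already has 1, which forces r3c3 = 2.
Column 3 now contains 2, which forces r4c3 = 4.
Cage e's pair has difference 2; hence r5c4 = 3.
Column 4 now contains 3; hence r4c4 = 1.
The only place for 3 in row 4 is r4c1.
3 is placed in column 1, which forces r1c1 = 1.
The 4 cells of cage c must have product 45, which forces r1c2 = 3.
Cage g needs sum 9, so r2c1 = 2.
Cage g has sum 9, which forces r3c1 = 4.
4 is placed in row 3, so r3c4 = 5.
4 is placed in column 1, which forces r5c1 = 5.
5 is placed in row 5, which forces r5c2 = 4.
5 is placed in row 5; hence r5c5 = 2.
Cage a has sum 11, leaving r1c4 = 2.
2 is placed in column 5; hence r1c5 = 4.
Cage d has product 20, which forces r2c2 = 5.
Column 4 already has 5; hence r2c4 = 4.
The 3 cells of cage f must have sum 8, so r2c5 = 1.
5 is placed in row 3, so r3c2 = 1.
Cage f needs sum 8; hence r3c5 = 3.
Cage d has product 20; hence r4c2 = 2.
2 is placed in column 5, which forces r4c5 = 5.
The full grid is 1 3 5 2 4 / 2 5 3 4 1 / 4 1 2 5 3 / 3 2 4 1 5 / 5 4 1 3 2.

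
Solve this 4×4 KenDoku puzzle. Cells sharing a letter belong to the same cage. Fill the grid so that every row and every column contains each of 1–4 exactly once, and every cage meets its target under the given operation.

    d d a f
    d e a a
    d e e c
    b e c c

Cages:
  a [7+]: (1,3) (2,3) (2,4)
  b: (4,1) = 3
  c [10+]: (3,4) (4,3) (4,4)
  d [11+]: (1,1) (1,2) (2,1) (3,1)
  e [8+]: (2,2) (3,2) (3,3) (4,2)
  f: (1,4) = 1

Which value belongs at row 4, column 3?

4

F is a freebie, leaving (1,4) = 1.
Cage b is a single given cell, so (4,1) = 3.
3 is placed in row 4, which forces (4,3) = 4.
4 is placed in row 4, which forces (4,4) = 2.
Cage d needs sum 11; hence (1,1) = 2.
Cage d has sum 11; hence (1,2) = 4.
2 is placed in row 1, which forces (1,3) = 3.
Column 2 already has 4; hence (2,2) = 2.
The 3 cells of cage a must have sum 7, leaving (2,3) = 1.
2 is placed in column 2; hence (3,2) = 3.
Column 3 already has 1, leaving (3,3) = 2.
Cage c needs sum 10, so (3,4) = 4.
Row 4 already has 2, leaving (4,2) = 1.
1 is placed in row 2; hence (2,1) = 4.
4 is placed in column 4; hence (2,4) = 3.
4 is placed in row 3; hence (3,1) = 1.
The full grid is 2 4 3 1 / 4 2 1 3 / 1 3 2 4 / 3 1 4 2.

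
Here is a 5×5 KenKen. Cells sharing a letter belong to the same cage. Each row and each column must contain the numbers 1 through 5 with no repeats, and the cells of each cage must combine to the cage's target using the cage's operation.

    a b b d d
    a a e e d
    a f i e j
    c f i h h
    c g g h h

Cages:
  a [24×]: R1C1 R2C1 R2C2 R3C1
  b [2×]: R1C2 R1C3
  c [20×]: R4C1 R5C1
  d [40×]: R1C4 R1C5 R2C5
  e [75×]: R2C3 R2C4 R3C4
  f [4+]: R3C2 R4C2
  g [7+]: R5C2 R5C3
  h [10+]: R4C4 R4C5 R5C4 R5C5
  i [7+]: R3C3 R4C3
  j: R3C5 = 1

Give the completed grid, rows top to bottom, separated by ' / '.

Cage e has product 75, leaving R2C3 = 5.
The 3 cells of cage e must have product 75; hence R2C4 = 3.
Cage e has product 75, so R3C4 = 5.
J is a freebie, which forces R3C5 = 1.
Cage d has product 40, leaving R1C5 = 5.
1 is placed in row 3, so R3C2 = 3.
Row 3 now contains 3, so R3C3 = 4.
Cage f's pair has sum 4; hence R4C2 = 1.
Column 3 already has 4, which forces R4C3 = 3.
Column 3 already has 3, leaving R5C3 = 2.
Cage a needs product 24, leaving R1C1 = 3.
Column 2 now contains 1, so R1C2 = 2.
2 is placed in column 3, which forces R1C3 = 1.
2 is placed in row 1, so R1C4 = 4.
The 4 cells of cage a must have product 24; hence R2C1 = 1.
Cage a needs product 24, which forces R2C2 = 4.
4 is placed in row 2, leaving R2C5 = 2.
Row 3 now contains 4, leaving R3C1 = 2.
Column 4 now contains 4; hence R4C4 = 2.
Column 5 already has 2, so R4C5 = 4.
The two cells of cage g must have sum 7, leaving R5C2 = 5.
Cage h has sum 10; hence R5C4 = 1.
Cage h has sum 10; hence R5C5 = 3.
Row 4 already has 4, leaving R4C1 = 5.
Row 5 now contains 5, leaving R5C1 = 4.

3 2 1 4 5 / 1 4 5 3 2 / 2 3 4 5 1 / 5 1 3 2 4 / 4 5 2 1 3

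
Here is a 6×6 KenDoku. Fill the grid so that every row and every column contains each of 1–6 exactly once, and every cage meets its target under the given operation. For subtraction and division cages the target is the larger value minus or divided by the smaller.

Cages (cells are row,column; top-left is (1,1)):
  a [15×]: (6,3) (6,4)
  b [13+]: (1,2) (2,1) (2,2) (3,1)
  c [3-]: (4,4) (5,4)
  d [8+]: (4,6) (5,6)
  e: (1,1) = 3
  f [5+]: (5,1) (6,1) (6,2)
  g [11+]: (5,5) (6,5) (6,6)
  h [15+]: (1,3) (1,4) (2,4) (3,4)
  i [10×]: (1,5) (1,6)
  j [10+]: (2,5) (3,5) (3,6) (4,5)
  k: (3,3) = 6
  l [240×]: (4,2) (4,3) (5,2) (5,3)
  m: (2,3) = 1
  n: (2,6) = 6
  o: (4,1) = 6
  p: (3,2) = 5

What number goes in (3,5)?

2

Cage e is a single given cell; hence (1,1) = 3.
Cage m is given, so (2,3) = 1.
Cage n is given, so (2,6) = 6.
P is a freebie; hence (3,2) = 5.
Cage k is a single given cell, leaving (3,3) = 6.
Cage o is a single given cell; hence (4,1) = 6.
Column 1 already has 3, leaving (6,1) = 1.
Row 6 now contains 1, so (6,2) = 2.
The 4 cells of cage b must have sum 13, so (2,2) = 3.
Column 2 now contains 3, leaving (4,2) = 4.
1 is placed in column 1; hence (5,1) = 2.
Column 2 already has 4, so (5,2) = 6.
Column 2 already has 4, leaving (1,2) = 1.
Cage b needs sum 13, so (2,1) = 5.
2 is placed in column 1, leaving (3,1) = 4.
The 4 cells of cage l must have product 240; hence (4,3) = 2.
Row 4 already has 2; hence (4,4) = 1.
The 4 cells of cage l must have product 240, so (5,3) = 5.
5 is placed in row 5, leaving (5,4) = 4.
5 is placed in row 5; hence (5,6) = 3.
Column 3 already has 5, so (6,3) = 3.
Row 6 already has 3; hence (6,4) = 5.
Row 6 now contains 5, so (6,5) = 6.
3 is placed in column 6, which forces (6,6) = 4.
Column 3 already has 5; hence (1,3) = 4.
Cage h has sum 15, leaving (1,4) = 6.
Column 4 now contains 4, leaving (2,4) = 2.
Row 2 already has 2; hence (2,5) = 4.
The 4 cells of cage h must have sum 15, leaving (3,4) = 3.
3 is placed in column 6, so (4,6) = 5.
3 is placed in row 5, so (5,5) = 1.
The two cells of cage i must have product 10, which forces (1,5) = 5.
5 is placed in column 6, leaving (1,6) = 2.
Column 5 now contains 1, leaving (3,5) = 2.
Cage j has sum 10, leaving (3,6) = 1.
5 is placed in row 4, leaving (4,5) = 3.
The full grid is 3 1 4 6 5 2 / 5 3 1 2 4 6 / 4 5 6 3 2 1 / 6 4 2 1 3 5 / 2 6 5 4 1 3 / 1 2 3 5 6 4.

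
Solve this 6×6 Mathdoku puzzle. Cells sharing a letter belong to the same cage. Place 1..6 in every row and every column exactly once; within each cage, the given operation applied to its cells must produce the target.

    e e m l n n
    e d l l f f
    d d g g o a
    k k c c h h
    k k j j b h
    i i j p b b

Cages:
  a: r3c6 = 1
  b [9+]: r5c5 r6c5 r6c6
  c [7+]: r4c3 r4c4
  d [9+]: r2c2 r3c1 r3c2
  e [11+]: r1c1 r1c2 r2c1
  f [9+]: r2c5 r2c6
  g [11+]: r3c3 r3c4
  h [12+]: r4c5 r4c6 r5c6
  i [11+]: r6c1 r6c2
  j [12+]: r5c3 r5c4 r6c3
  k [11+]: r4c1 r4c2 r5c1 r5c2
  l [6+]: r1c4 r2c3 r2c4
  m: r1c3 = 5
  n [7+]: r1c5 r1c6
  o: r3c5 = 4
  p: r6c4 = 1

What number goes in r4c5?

5

Cage m is given; hence r1c3 = 5.
Column 3 now contains 5; hence r3c3 = 6.
Row 3 already has 6, so r3c4 = 5.
O is a freebie, so r3c5 = 4.
Cage a is a single given cell, leaving r3c6 = 1.
Cage p is given, leaving r6c4 = 1.
Cage d needs sum 9, so r2c2 = 4.
The 3 cells of cage l must have sum 6, which forces r2c3 = 1.
The 3 cells of cage j must have sum 12, leaving r5c4 = 6.
Row 2 needs a 5, and only r2c1 is open for it.
Cage e has sum 11, leaving r1c1 = 4.
The 3 cells of cage e must have sum 11, leaving r1c2 = 2.
2 is placed in row 1, so r1c4 = 3.
Row 1 now contains 3, leaving r1c5 = 1.
Row 1 now contains 4, which forces r1c6 = 6.
3 is placed in column 4, which forces r2c4 = 2.
Column 6 now contains 6; hence r2c6 = 3.
Column 2 already has 2, so r3c2 = 3.
3 is placed in column 4; hence r4c4 = 4.
Column 1 already has 5, leaving r6c1 = 6.
Cage i's pair has sum 11, which forces r6c2 = 5.
Row 2 now contains 3, which forces r2c5 = 6.
Row 3 already has 3, which forces r3c1 = 2.
Cage k needs sum 11; hence r4c1 = 1.
The 4 cells of cage k must have sum 11, so r4c2 = 6.
Row 4 now contains 4, leaving r4c3 = 3.
3 is placed in row 4, leaving r4c5 = 5.
Row 4 now contains 5, so r4c6 = 2.
Cage k has sum 11; hence r5c1 = 3.
Column 2 now contains 5, so r5c2 = 1.
Row 5 already has 3, so r5c5 = 2.
Column 5 already has 2, so r6c5 = 3.
The 3 cells of cage b must have sum 9; hence r6c6 = 4.
2 is placed in row 5; hence r5c3 = 4.
Column 6 already has 4, so r5c6 = 5.
Row 6 now contains 4, so r6c3 = 2.
Filled in: 4 2 5 3 1 6 / 5 4 1 2 6 3 / 2 3 6 5 4 1 / 1 6 3 4 5 2 / 3 1 4 6 2 5 / 6 5 2 1 3 4.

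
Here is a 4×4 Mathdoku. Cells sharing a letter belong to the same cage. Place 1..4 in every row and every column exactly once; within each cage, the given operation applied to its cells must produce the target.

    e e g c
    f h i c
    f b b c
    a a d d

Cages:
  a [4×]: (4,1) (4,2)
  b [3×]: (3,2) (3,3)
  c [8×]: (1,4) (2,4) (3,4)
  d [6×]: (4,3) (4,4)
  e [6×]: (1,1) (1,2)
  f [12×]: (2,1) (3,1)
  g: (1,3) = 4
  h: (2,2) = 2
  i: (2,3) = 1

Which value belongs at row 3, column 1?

4

G is a freebie, so (1,3) = 4.
H is a freebie, which forces (2,2) = 2.
I is a freebie; hence (2,3) = 1.
Row 2 now contains 1, leaving (2,4) = 4.
Column 3 now contains 1; hence (3,3) = 3.
Column 3 already has 3, which forces (4,3) = 2.
Row 4 already has 2, so (4,4) = 3.
Cage e needs two cells with product 6, leaving (1,1) = 2.
Column 2 already has 2, leaving (1,2) = 3.
Row 1 already has 2, so (1,4) = 1.
Row 2 already has 4, which forces (2,1) = 3.
Row 3 now contains 3; hence (3,1) = 4.
Row 3 now contains 3, leaving (3,2) = 1.
1 is placed in column 4, so (3,4) = 2.
4 is placed in column 1, which forces (4,1) = 1.
1 is placed in column 2, leaving (4,2) = 4.
The full grid is 2 3 4 1 / 3 2 1 4 / 4 1 3 2 / 1 4 2 3.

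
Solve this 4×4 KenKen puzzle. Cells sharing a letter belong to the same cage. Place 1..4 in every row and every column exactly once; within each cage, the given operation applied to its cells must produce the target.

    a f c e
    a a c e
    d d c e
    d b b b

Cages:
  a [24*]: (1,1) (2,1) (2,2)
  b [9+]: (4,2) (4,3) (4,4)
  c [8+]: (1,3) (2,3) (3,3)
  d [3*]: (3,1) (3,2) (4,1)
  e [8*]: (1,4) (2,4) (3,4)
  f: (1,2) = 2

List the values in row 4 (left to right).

Cage f is a single given cell; hence (1,2) = 2.
Cage d needs product 3, which forces (3,1) = 3.
Cage d needs product 3, which forces (3,2) = 1.
1 is placed in row 3; hence (3,3) = 4.
Row 3 now contains 4; hence (3,4) = 2.
The 3 cells of cage d must have product 3; hence (4,1) = 1.
Column 1 now contains 3, which forces (1,1) = 4.
Row 1 already has 4, leaving (1,4) = 1.
The 3 cells of cage a must have product 24; hence (2,1) = 2.
Cage a has product 24, which forces (2,2) = 3.
3 is placed in row 2; hence (2,3) = 1.
Column 4 already has 1, so (2,4) = 4.
Column 2 now contains 3, which forces (4,2) = 4.
Cage b has sum 9, leaving (4,3) = 2.
4 is placed in column 4; hence (4,4) = 3.
1 is placed in row 1, so (1,3) = 3.
The full grid is 4 2 3 1 / 2 3 1 4 / 3 1 4 2 / 1 4 2 3.

1 4 2 3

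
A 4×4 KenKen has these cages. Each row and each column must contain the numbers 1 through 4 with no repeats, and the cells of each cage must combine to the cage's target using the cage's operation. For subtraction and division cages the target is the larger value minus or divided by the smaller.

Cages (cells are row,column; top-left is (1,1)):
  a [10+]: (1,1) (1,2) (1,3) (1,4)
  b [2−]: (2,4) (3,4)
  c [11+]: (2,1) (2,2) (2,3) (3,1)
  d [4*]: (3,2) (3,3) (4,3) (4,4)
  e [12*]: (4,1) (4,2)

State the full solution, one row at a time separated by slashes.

The 4 cells of cage c must have sum 11, so (2,1) = 1.
Row 2 already has 1, leaving (2,4) = 2.
The 4 cells of cage c must have sum 11, leaving (3,1) = 3.
Row 3 now contains 3, which forces (3,4) = 4.
3 is placed in column 1, so (4,1) = 4.
4 is placed in row 4; hence (4,2) = 3.
Column 4 already has 2, so (4,4) = 1.
1 is placed in column 1, which forces (1,1) = 2.
Cage a has sum 10, so (1,2) = 1.
The 4 cells of cage a must have sum 10; hence (1,3) = 4.
4 is placed in column 4; hence (1,4) = 3.
3 is placed in column 2, leaving (2,2) = 4.
Cage c has sum 11, which forces (2,3) = 3.
Cage d needs product 4, leaving (3,2) = 2.
Cage d has product 4; hence (3,3) = 1.
Row 4 now contains 1, leaving (4,3) = 2.

2 1 4 3 / 1 4 3 2 / 3 2 1 4 / 4 3 2 1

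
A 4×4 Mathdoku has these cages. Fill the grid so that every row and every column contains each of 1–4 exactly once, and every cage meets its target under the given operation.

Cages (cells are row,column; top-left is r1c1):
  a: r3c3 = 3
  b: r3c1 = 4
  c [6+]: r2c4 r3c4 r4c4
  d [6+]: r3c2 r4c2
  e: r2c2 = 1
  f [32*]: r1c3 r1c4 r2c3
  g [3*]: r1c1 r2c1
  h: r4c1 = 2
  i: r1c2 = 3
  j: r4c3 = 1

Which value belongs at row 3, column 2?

2

I is a freebie, so r1c2 = 3.
The 3 cells of cage f must have product 32, leaving r1c3 = 2.
Cage f has product 32, leaving r1c4 = 4.
Cage e is a single given cell, which forces r2c2 = 1.
Cage f has product 32, which forces r2c3 = 4.
Cage b is a single given cell, so r3c1 = 4.
Row 3 now contains 4, leaving r3c2 = 2.
Cage a is given, leaving r3c3 = 3.
Row 3 already has 3, so r3c4 = 1.
Cage h is a single given cell, leaving r4c1 = 2.
2 is placed in column 2; hence r4c2 = 4.
J is a freebie, which forces r4c3 = 1.
Row 4 now contains 2, leaving r4c4 = 3.
3 is placed in row 1, so r1c1 = 1.
1 is placed in row 2, leaving r2c1 = 3.
Column 4 already has 3, which forces r2c4 = 2.
The full grid is 1 3 2 4 / 3 1 4 2 / 4 2 3 1 / 2 4 1 3.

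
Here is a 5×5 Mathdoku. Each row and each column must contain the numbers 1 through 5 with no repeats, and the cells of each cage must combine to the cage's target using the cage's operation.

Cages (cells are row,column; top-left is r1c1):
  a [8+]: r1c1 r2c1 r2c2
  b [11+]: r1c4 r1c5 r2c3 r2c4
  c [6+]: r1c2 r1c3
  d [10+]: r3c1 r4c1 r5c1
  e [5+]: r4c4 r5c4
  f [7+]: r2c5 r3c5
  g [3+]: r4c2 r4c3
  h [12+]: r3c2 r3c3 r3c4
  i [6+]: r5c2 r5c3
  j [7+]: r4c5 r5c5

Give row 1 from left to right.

3 4 2 5 1

The only place for 1 in row 3 is r3c1.
Row 3 needs a 2, and only r3c5 is open for it.
Cage f needs two cells with sum 7, which forces r2c5 = 5.
Row 4 needs a 5, and only r4c1 is open for it.
Column 1 already has 5, leaving r5c1 = 4.
Row 5 already has 4, which forces r5c5 = 3.
The 3 cells of cage a must have sum 8, which forces r1c1 = 3.
The 3 cells of cage a must have sum 8; hence r2c1 = 2.
Cage a has sum 8, so r2c2 = 3.
3 is placed in column 5, leaving r4c5 = 4.
Cage b needs sum 11, leaving r1c4 = 5.
4 is placed in column 5, which forces r1c5 = 1.
Row 4 already has 4, leaving r4c4 = 3.
Cage e's pair has sum 5, so r5c4 = 2.
Cage h needs sum 12, which forces r3c2 = 5.
Cage h has sum 12, so r3c3 = 3.
Column 4 now contains 3, so r3c4 = 4.
Column 2 already has 5, which forces r5c2 = 1.
1 is placed in row 5; hence r5c3 = 5.
The 4 cells of cage b must have sum 11, leaving r2c3 = 4.
Column 4 already has 4; hence r2c4 = 1.
Column 2 already has 1, which forces r4c2 = 2.
The two cells of cage g must have sum 3, which forces r4c3 = 1.
Column 2 now contains 2, which forces r1c2 = 4.
4 is placed in column 3, which forces r1c3 = 2.
Completed grid: 3 4 2 5 1 / 2 3 4 1 5 / 1 5 3 4 2 / 5 2 1 3 4 / 4 1 5 2 3.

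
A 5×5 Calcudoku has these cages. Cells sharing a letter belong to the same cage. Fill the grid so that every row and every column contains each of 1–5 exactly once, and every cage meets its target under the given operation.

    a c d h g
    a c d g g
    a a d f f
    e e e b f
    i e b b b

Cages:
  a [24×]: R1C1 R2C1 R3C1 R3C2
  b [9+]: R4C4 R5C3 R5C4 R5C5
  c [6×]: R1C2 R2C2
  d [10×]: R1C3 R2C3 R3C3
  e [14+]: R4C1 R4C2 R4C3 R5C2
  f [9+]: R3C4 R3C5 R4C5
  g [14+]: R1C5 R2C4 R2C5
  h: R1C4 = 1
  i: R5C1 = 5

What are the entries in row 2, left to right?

H is a freebie, so R1C4 = 1.
Cage g has sum 14, leaving R1C5 = 5.
Cage g needs sum 14, leaving R2C4 = 5.
Cage g needs sum 14; hence R2C5 = 4.
I is a freebie, so R5C1 = 5.
Row 1 now contains 5; hence R1C3 = 2.
The 3 cells of cage d must have product 10, leaving R2C3 = 1.
The 3 cells of cage d must have product 10; hence R3C3 = 5.
The 3 cells of cage f must have sum 9, leaving R3C4 = 4.
Column 3 already has 1, which forces R5C3 = 3.
Column 4 already has 4, so R5C4 = 2.
2 is placed in row 5, so R5C5 = 1.
The 4 cells of cage a must have product 24, leaving R1C1 = 4.
Row 1 already has 2; hence R1C2 = 3.
The two cells of cage c must have product 6, leaving R2C2 = 2.
2 is placed in column 2, which forces R3C2 = 1.
Cage e needs sum 14; hence R4C1 = 1.
Cage e needs sum 14, leaving R4C2 = 5.
3 is placed in column 3; hence R4C3 = 4.
Column 4 already has 2, leaving R4C4 = 3.
Row 4 already has 3, so R4C5 = 2.
2 is placed in row 5, leaving R5C2 = 4.
Row 2 already has 2; hence R2C1 = 3.
Cage a has product 24, leaving R3C1 = 2.
2 is placed in column 5, which forces R3C5 = 3.
Filled in: 4 3 2 1 5 / 3 2 1 5 4 / 2 1 5 4 3 / 1 5 4 3 2 / 5 4 3 2 1.

3 2 1 5 4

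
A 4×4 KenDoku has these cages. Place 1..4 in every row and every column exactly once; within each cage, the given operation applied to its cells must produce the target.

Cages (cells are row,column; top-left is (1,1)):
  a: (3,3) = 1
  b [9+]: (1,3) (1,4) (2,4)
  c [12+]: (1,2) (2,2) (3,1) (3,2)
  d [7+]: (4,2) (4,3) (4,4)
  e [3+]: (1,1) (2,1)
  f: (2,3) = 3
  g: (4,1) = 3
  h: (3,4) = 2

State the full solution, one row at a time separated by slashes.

1 4 2 3 / 2 1 3 4 / 4 3 1 2 / 3 2 4 1

Cage f is given, so (2,3) = 3.
Cage a is given, which forces (3,3) = 1.
Cage h is a single given cell, which forces (3,4) = 2.
Cage g is given, so (4,1) = 3.
Column 4 now contains 2; hence (2,4) = 4.
Column 1 now contains 3, so (3,1) = 4.
Cage c needs sum 12; hence (3,2) = 3.
4 is placed in column 4; hence (4,4) = 1.
The 4 cells of cage c must have sum 12, which forces (1,2) = 4.
Cage b has sum 9, which forces (1,3) = 2.
Column 4 already has 1, which forces (1,4) = 3.
Row 2 now contains 4, which forces (2,2) = 1.
Column 2 already has 4, so (4,2) = 2.
Column 3 now contains 2, leaving (4,3) = 4.
2 is placed in row 1, so (1,1) = 1.
1 is placed in row 2, leaving (2,1) = 2.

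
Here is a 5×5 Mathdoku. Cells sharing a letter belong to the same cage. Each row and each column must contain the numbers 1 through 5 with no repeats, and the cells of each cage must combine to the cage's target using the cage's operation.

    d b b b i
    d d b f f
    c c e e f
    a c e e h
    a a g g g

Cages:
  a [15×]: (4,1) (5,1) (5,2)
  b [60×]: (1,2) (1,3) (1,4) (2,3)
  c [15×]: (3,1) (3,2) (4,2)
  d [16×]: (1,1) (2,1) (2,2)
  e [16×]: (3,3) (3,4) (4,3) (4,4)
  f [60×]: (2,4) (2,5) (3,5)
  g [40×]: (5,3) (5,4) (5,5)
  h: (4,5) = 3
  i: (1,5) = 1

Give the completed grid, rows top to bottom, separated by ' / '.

2 4 3 5 1 / 4 2 1 3 5 / 3 5 2 1 4 / 5 1 4 2 3 / 1 3 5 4 2

Cage i is given, so (1,5) = 1.
Cage h is a single given cell; hence (4,5) = 3.
Cage f has product 60, leaving (2,4) = 3.
In row 2, 5 can only go at (2,5), so (2,5) = 5.
5 is placed in column 5, leaving (3,5) = 4.
Column 5 already has 4, leaving (5,5) = 2.
Column 1 needs a 2, and only (1,1) is open for it.
Cage d has product 16; hence (2,1) = 4.
Cage d has product 16, leaving (2,2) = 2.
Cage b has product 60, which forces (2,3) = 1.
Column 3 already has 1, so (3,3) = 2.
Row 3 already has 2, leaving (3,4) = 1.
Column 3 already has 2, which forces (4,3) = 4.
Row 4 now contains 4, leaving (4,4) = 2.
Column 3 already has 4; hence (5,3) = 5.
Row 5 now contains 5; hence (5,4) = 4.
Cage b needs product 60, which forces (1,2) = 4.
Column 3 already has 5, which forces (1,3) = 3.
Column 4 now contains 4, which forces (1,4) = 5.
Cage a has product 15, which forces (4,1) = 5.
The 3 cells of cage c must have product 15; hence (4,2) = 1.
Column 2 now contains 1, so (5,2) = 3.
5 is placed in column 1, which forces (3,1) = 3.
3 is placed in column 2, leaving (3,2) = 5.
3 is placed in row 5, which forces (5,1) = 1.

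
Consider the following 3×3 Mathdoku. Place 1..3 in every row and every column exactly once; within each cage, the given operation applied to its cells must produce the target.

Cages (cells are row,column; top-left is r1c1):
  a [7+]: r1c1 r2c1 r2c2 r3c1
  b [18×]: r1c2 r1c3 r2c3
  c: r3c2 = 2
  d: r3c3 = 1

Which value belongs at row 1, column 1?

1

Cage b has product 18; hence r1c2 = 3.
Cage b needs product 18, leaving r1c3 = 2.
Cage a needs sum 7, leaving r2c2 = 1.
The 3 cells of cage b must have product 18; hence r2c3 = 3.
Cage c is a single given cell, which forces r3c2 = 2.
Cage d is a single given cell, leaving r3c3 = 1.
Row 1 already has 2, which forces r1c1 = 1.
Row 2 now contains 3, so r2c1 = 2.
Row 3 already has 1, which forces r3c1 = 3.
Filled in: 1 3 2 / 2 1 3 / 3 2 1.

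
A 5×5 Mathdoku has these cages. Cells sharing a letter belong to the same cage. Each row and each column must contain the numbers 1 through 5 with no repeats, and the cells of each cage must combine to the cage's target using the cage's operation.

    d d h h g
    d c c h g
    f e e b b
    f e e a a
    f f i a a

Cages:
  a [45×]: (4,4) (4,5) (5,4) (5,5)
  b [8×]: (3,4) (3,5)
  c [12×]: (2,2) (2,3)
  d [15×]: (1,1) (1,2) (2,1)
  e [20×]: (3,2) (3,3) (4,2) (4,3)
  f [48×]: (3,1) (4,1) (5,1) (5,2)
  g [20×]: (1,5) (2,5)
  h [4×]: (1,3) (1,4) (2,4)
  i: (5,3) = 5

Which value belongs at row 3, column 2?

5

Cage i is given; hence (5,3) = 5.
The only place for 2 in row 1 is (1,3).
Cage h has product 4, leaving (1,4) = 1.
The 3 cells of cage h must have product 4, so (2,4) = 2.
Column 4 now contains 2; hence (3,4) = 4.
Row 3 now contains 4, which forces (3,5) = 2.
1 is placed in column 4, which forces (5,4) = 3.
3 is placed in row 5, so (5,5) = 1.
The 3 cells of cage d must have product 15; hence (2,1) = 1.
Cage f needs product 48, leaving (3,1) = 3.
Cage e has product 20; hence (3,2) = 5.
Row 3 now contains 4, so (3,3) = 1.
Cage f needs product 48, so (4,1) = 2.
Cage e has product 20; hence (4,2) = 1.
The 4 cells of cage e must have product 20, so (4,3) = 4.
3 is placed in column 4, which forces (4,4) = 5.
The 4 cells of cage a must have product 45, which forces (4,5) = 3.
1 is placed in row 5, leaving (5,1) = 4.
Cage f has product 48, which forces (5,2) = 2.
Column 1 already has 3, leaving (1,1) = 5.
Column 2 now contains 5, so (1,2) = 3.
Row 1 already has 5, leaving (1,5) = 4.
Cage c's pair has product 12; hence (2,2) = 4.
Column 3 already has 4, so (2,3) = 3.
Column 5 now contains 4; hence (2,5) = 5.
Filled in: 5 3 2 1 4 / 1 4 3 2 5 / 3 5 1 4 2 / 2 1 4 5 3 / 4 2 5 3 1.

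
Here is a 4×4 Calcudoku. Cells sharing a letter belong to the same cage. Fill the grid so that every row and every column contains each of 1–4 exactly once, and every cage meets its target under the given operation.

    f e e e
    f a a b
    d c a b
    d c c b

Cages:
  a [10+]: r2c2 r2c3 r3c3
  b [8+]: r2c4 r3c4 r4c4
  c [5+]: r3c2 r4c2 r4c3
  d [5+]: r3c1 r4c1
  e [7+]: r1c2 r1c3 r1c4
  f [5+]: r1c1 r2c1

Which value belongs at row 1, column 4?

Row 1 needs a 3, and only r1c1 is open for it.
Cage f's pair has sum 5, leaving r2c1 = 2.
2 is placed in row 2, leaving r2c3 = 4.
4 is placed in column 3; hence r3c3 = 3.
Row 2 now contains 4, leaving r2c2 = 3.
Row 2 already has 3; hence r2c4 = 1.
1 is placed in column 4, which forces r3c4 = 4.
Column 2 already has 3, leaving r4c2 = 1.
Row 4 now contains 1; hence r4c3 = 2.
Column 4 now contains 4, leaving r4c4 = 3.
Cage e needs sum 7; hence r1c2 = 4.
2 is placed in column 3, leaving r1c3 = 1.
Column 4 now contains 4, so r1c4 = 2.
4 is placed in row 3, which forces r3c1 = 1.
Column 2 already has 1, leaving r3c2 = 2.
Row 4 now contains 1, which forces r4c1 = 4.
Completed grid: 3 4 1 2 / 2 3 4 1 / 1 2 3 4 / 4 1 2 3.

2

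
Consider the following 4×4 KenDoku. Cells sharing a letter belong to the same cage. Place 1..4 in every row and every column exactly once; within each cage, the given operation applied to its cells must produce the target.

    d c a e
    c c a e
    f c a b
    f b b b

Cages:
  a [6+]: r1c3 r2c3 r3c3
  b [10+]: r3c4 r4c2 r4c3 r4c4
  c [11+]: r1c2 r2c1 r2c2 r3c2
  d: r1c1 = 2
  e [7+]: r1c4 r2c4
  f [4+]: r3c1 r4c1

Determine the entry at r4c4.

D is a freebie, which forces r1c1 = 2.
Column 1 needs a 4, and only r2c1 is open for it.
The two cells of cage e must have sum 7, leaving r1c4 = 4.
Row 2 now contains 4, which forces r2c4 = 3.
4 is placed in row 1; hence r1c2 = 1.
Row 1 already has 1, leaving r1c3 = 3.
Cage c needs sum 11, which forces r2c2 = 2.
Row 2 already has 2, which forces r2c3 = 1.
Cage c has sum 11, leaving r3c2 = 4.
1 is placed in column 3, so r3c3 = 2.
Row 3 already has 2; hence r3c4 = 1.
Column 2 already has 4, which forces r4c2 = 3.
Column 3 already has 3, so r4c3 = 4.
1 is placed in column 4, which forces r4c4 = 2.
Row 3 now contains 1, so r3c1 = 3.
Row 4 now contains 3; hence r4c1 = 1.
Completed grid: 2 1 3 4 / 4 2 1 3 / 3 4 2 1 / 1 3 4 2.

2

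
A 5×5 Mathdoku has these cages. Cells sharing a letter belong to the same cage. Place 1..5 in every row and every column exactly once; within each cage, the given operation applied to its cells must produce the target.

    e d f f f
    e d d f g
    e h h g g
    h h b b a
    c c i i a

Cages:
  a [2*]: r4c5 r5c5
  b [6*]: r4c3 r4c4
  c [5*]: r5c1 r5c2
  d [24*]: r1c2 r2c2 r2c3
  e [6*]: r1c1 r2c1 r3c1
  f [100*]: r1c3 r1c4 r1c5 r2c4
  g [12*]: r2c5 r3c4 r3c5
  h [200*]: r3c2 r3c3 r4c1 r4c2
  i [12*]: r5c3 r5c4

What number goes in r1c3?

1

The 4 cells of cage f must have product 100, so r2c4 = 5.
Row 4 needs a 1, and only r4c5 is open for it.
Column 5 already has 1, so r5c5 = 2.
Cage g needs product 12, which forces r3c4 = 1.
Cage f needs product 100; hence r1c3 = 1.
Column 4 now contains 1, leaving r1c4 = 4.
Cage f needs product 100, which forces r1c5 = 5.
Column 4 now contains 4, so r5c4 = 3.
Cage e has product 6, leaving r2c1 = 1.
The two cells of cage b must have product 6, which forces r4c3 = 3.
Column 4 already has 3; hence r4c4 = 2.
Column 1 already has 1, which forces r5c1 = 5.
5 is placed in row 5, which forces r5c2 = 1.
3 is placed in row 5, which forces r5c3 = 4.
The 3 cells of cage d must have product 24, so r1c2 = 3.
The 3 cells of cage d must have product 24, which forces r2c2 = 4.
4 is placed in column 3, which forces r2c3 = 2.
Row 2 already has 4, leaving r2c5 = 3.
Cage h needs product 200; hence r3c2 = 2.
Cage h needs product 200; hence r3c3 = 5.
3 is placed in column 5; hence r3c5 = 4.
Column 1 now contains 5; hence r4c1 = 4.
Cage h needs product 200, so r4c2 = 5.
Row 1 now contains 3, which forces r1c1 = 2.
Row 3 already has 2, which forces r3c1 = 3.
Completed grid: 2 3 1 4 5 / 1 4 2 5 3 / 3 2 5 1 4 / 4 5 3 2 1 / 5 1 4 3 2.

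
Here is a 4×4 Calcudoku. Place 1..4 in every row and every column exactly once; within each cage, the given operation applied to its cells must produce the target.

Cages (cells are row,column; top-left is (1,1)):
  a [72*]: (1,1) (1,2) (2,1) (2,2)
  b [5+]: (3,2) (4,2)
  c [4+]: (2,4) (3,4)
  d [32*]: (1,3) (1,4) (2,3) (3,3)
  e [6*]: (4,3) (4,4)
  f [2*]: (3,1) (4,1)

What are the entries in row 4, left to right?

1 4 3 2

Cage d has product 32, which forces (1,4) = 4.
The only place for 1 in row 1 is (1,3).
In row 2, 1 can only go at (2,4), so (2,4) = 1.
Column 4 now contains 1, so (3,4) = 3.
3 is placed in column 4, leaving (4,4) = 2.
The two cells of cage f must have product 2, so (3,1) = 2.
Row 3 already has 2; hence (3,3) = 4.
Row 4 already has 2, leaving (4,1) = 1.
Row 4 already has 2, leaving (4,3) = 3.
Column 1 already has 2, which forces (1,1) = 3.
Cage a has product 72; hence (1,2) = 2.
The 4 cells of cage a must have product 72, leaving (2,1) = 4.
Cage a has product 72, so (2,2) = 3.
Column 3 already has 4, leaving (2,3) = 2.
Row 3 now contains 4; hence (3,2) = 1.
Row 4 already has 3, so (4,2) = 4.
Completed grid: 3 2 1 4 / 4 3 2 1 / 2 1 4 3 / 1 4 3 2.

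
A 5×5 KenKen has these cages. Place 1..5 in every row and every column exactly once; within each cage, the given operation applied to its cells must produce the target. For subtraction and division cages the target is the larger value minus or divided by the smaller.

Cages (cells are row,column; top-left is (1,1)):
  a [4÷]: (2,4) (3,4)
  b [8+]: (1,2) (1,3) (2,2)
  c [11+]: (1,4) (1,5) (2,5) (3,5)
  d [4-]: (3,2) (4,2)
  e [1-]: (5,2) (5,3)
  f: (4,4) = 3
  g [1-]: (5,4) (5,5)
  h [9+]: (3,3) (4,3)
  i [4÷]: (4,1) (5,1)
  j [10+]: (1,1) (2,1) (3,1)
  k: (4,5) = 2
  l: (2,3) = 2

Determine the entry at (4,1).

Cage l is a single given cell; hence (2,3) = 2.
Cage f is a single given cell, which forces (4,4) = 3.
K is a freebie, leaving (4,5) = 2.
Row 3 needs a 2, and only (3,1) is open for it.
In row 3, 3 can only go at (3,5), so (3,5) = 3.
Cage c needs sum 11, so (1,4) = 2.
The only place for 2 in row 5 is (5,2).
Row 5 needs a 3, and only (5,3) is open for it.
Row 5 needs a 1, and only (5,1) is open for it.
Column 1 already has 1, which forces (4,1) = 4.
Row 4 now contains 4, leaving (4,3) = 5.
The two cells of cage d must have difference 4; hence (3,2) = 5.
Column 3 already has 5, which forces (3,3) = 4.
Row 3 now contains 4, leaving (3,4) = 1.
Row 4 now contains 5, so (4,2) = 1.
Column 3 already has 4, so (1,3) = 1.
Row 1 now contains 1, leaving (1,5) = 5.
Column 4 now contains 1; hence (2,4) = 4.
Column 5 now contains 5; hence (2,5) = 1.
Column 4 now contains 4; hence (5,4) = 5.
Column 5 now contains 5; hence (5,5) = 4.
Row 1 already has 5, leaving (1,1) = 3.
Cage b needs sum 8, so (1,2) = 4.
The 3 cells of cage j must have sum 10, which forces (2,1) = 5.
4 is placed in row 2, so (2,2) = 3.
The full grid is 3 4 1 2 5 / 5 3 2 4 1 / 2 5 4 1 3 / 4 1 5 3 2 / 1 2 3 5 4.

4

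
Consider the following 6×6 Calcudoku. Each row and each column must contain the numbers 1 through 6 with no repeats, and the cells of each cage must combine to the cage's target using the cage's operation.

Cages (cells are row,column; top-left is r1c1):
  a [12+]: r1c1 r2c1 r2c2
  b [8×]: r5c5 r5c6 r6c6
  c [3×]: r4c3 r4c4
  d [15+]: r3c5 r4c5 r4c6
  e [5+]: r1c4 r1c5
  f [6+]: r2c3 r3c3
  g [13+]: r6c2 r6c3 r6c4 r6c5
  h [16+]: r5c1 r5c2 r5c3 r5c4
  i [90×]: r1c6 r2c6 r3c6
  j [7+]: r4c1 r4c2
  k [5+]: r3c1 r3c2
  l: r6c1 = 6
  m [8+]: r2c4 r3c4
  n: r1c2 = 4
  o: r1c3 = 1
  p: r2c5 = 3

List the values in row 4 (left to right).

2 5 3 1 6 4

Cage n is a single given cell, leaving r1c2 = 4.
O is a freebie, so r1c3 = 1.
P is a freebie; hence r2c5 = 3.
1 is placed in column 3, so r4c3 = 3.
Row 4 now contains 3, so r4c4 = 1.
Cage l is given; hence r6c1 = 6.
The two cells of cage e must have sum 5, so r1c4 = 3.
3 is placed in column 5, so r1c5 = 2.
Row 1 already has 2, leaving r1c1 = 5.
Row 1 now contains 5; hence r1c6 = 6.
6 is placed in column 6; hence r2c6 = 5.
Cage i has product 90, leaving r3c6 = 3.
Column 1 now contains 5, so r4c1 = 2.
Row 4 now contains 2; hence r4c2 = 5.
5 is placed in column 6, so r4c6 = 4.
Cage g has sum 13; hence r6c2 = 3.
The 4 cells of cage g must have sum 13; hence r6c5 = 1.
Row 6 now contains 1; hence r6c6 = 2.
Column 1 now contains 2, leaving r2c1 = 1.
Row 2 now contains 5, which forces r2c2 = 6.
Row 2 now contains 6, leaving r2c4 = 2.
Column 1 now contains 2, leaving r3c1 = 4.
Cage k needs two cells with sum 5, leaving r3c2 = 1.
Row 3 now contains 4; hence r3c3 = 2.
Column 4 now contains 2; hence r3c4 = 6.
Cage d needs sum 15, leaving r3c5 = 5.
Row 4 already has 4, so r4c5 = 6.
Column 1 already has 4, which forces r5c1 = 3.
Column 2 now contains 1, which forces r5c2 = 2.
Column 5 already has 1, leaving r5c5 = 4.
Column 6 already has 2, which forces r5c6 = 1.
2 is placed in row 2, so r2c3 = 4.
Cage h needs sum 16, so r5c3 = 6.
Row 5 already has 4, so r5c4 = 5.
4 is placed in column 3; hence r6c3 = 5.
Column 4 now contains 5, leaving r6c4 = 4.
Filled in: 5 4 1 3 2 6 / 1 6 4 2 3 5 / 4 1 2 6 5 3 / 2 5 3 1 6 4 / 3 2 6 5 4 1 / 6 3 5 4 1 2.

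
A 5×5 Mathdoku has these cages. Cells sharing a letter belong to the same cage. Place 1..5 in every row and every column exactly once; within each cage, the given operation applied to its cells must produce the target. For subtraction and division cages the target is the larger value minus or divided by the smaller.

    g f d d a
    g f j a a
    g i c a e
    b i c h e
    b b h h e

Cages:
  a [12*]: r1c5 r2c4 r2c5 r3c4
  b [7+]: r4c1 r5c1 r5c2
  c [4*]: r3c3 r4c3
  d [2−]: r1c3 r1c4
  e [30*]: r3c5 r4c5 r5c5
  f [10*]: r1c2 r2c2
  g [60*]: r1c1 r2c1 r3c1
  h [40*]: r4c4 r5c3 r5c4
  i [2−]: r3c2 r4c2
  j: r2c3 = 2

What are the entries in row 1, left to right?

4 2 3 5 1

J is a freebie, leaving r2c3 = 2.
Cage f's pair has product 10, leaving r1c2 = 2.
2 is placed in row 2; hence r2c2 = 5.
In row 3, 2 can only go at r3c5, so r3c5 = 2.
The only place for 5 in row 3 is r3c1.
In column 2, 4 can only go at r5c2, so r5c2 = 4.
Cage h needs product 40; hence r4c4 = 4.
Row 5 already has 4, leaving r5c3 = 5.
Cage h needs product 40, which forces r5c4 = 2.
Row 5 now contains 5, leaving r5c5 = 3.
Cage c's pair has product 4, which forces r3c3 = 4.
Cage b has sum 7, so r4c1 = 2.
Row 4 already has 4, which forces r4c3 = 1.
3 is placed in column 5, so r4c5 = 5.
Row 5 already has 2; hence r5c1 = 1.
Column 3 now contains 1; hence r1c3 = 3.
The two cells of cage i must have difference 2; hence r3c2 = 1.
1 is placed in row 3, which forces r3c4 = 3.
1 is placed in row 4, leaving r4c2 = 3.
Row 1 already has 3; hence r1c1 = 4.
Cage a needs product 12; hence r1c5 = 1.
Cage g needs product 60, so r2c1 = 3.
Column 4 already has 3; hence r2c4 = 1.
Cage a needs product 12, which forces r2c5 = 4.
Row 1 already has 1, leaving r1c4 = 5.
The full grid is 4 2 3 5 1 / 3 5 2 1 4 / 5 1 4 3 2 / 2 3 1 4 5 / 1 4 5 2 3.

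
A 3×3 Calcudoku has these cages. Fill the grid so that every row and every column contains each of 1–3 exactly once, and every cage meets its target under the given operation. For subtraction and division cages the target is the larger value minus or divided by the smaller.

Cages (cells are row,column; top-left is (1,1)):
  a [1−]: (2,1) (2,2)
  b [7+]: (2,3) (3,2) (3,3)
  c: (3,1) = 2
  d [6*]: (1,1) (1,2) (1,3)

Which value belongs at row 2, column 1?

1

Cage c is given, so (3,1) = 2.
Row 3 already has 2, so (3,2) = 3.
Row 3 now contains 3; hence (3,3) = 1.
The two cells of cage a must have difference 1, which forces (2,2) = 2.
Cage b needs sum 7, so (2,3) = 3.
The 3 cells of cage d must have product 6, leaving (1,1) = 3.
Column 2 now contains 2; hence (1,2) = 1.
Column 3 already has 3; hence (1,3) = 2.
Row 2 now contains 3, so (2,1) = 1.
The full grid is 3 1 2 / 1 2 3 / 2 3 1.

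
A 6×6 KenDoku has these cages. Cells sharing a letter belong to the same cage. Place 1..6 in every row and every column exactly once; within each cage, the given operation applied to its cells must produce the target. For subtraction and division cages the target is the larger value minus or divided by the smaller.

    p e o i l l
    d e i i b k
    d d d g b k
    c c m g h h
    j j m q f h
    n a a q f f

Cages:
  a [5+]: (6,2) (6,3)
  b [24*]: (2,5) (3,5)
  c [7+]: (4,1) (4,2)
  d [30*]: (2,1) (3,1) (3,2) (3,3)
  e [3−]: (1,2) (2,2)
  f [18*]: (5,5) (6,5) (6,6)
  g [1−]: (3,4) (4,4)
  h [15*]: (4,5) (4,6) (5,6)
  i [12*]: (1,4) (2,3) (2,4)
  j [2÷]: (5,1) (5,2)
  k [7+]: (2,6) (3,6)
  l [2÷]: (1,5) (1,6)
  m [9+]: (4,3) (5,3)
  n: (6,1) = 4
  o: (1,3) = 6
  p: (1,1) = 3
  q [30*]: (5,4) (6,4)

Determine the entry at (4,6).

3

Cage p is a single given cell, which forces (1,1) = 3.
O is a freebie; hence (1,3) = 6.
N is a freebie; hence (6,1) = 4.
In row 1, 5 can only go at (1,2), so (1,2) = 5.
The two cells of cage e must have difference 3, which forces (2,2) = 2.
Column 2 already has 2, so (6,2) = 3.
3 is placed in row 6; hence (6,3) = 2.
The two cells of cage j must have quotient 2, which forces (5,1) = 2.
The 3 cells of cage f must have product 18; hence (5,5) = 3.
The 4 cells of cage d must have product 30, which forces (2,1) = 1.
1 is placed in column 1, which forces (4,1) = 6.
Row 4 already has 6, which forces (4,2) = 1.
Row 4 now contains 1; hence (4,5) = 5.
Cage h needs product 15; hence (4,6) = 3.
Column 2 now contains 1, leaving (5,2) = 4.
Row 5 now contains 4; hence (5,3) = 5.
Row 5 already has 5, so (5,4) = 6.
Row 5 already has 5; hence (5,6) = 1.
Column 4 already has 6, so (6,4) = 5.
Column 6 now contains 1, leaving (6,6) = 6.
The 3 cells of cage i must have product 12, which forces (1,4) = 1.
Cage k needs two cells with sum 7, leaving (2,6) = 5.
Column 1 now contains 6, leaving (3,1) = 5.
Column 2 now contains 1, which forces (3,2) = 6.
5 is placed in column 3, which forces (3,3) = 1.
1 is placed in column 4, which forces (3,4) = 3.
Row 3 now contains 6, so (3,5) = 4.
The two cells of cage k must have sum 7, so (3,6) = 2.
5 is placed in row 4, which forces (4,3) = 4.
Row 4 already has 4, so (4,4) = 2.
Row 6 already has 6; hence (6,5) = 1.
4 is placed in column 5, leaving (1,5) = 2.
2 is placed in column 6, which forces (1,6) = 4.
Column 3 already has 4, which forces (2,3) = 3.
Column 4 already has 3, leaving (2,4) = 4.
4 is placed in column 5, leaving (2,5) = 6.
The full grid is 3 5 6 1 2 4 / 1 2 3 4 6 5 / 5 6 1 3 4 2 / 6 1 4 2 5 3 / 2 4 5 6 3 1 / 4 3 2 5 1 6.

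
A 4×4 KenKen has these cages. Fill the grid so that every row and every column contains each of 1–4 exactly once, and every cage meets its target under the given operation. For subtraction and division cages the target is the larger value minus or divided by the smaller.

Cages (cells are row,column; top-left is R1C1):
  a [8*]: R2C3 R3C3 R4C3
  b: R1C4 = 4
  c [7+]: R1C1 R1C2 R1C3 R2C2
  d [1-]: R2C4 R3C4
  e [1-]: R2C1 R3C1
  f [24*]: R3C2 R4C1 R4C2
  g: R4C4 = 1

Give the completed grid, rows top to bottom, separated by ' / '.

B is a freebie, leaving R1C4 = 4.
The 4 cells of cage c must have sum 7, leaving R2C2 = 1.
G is a freebie, leaving R4C4 = 1.
The 3 cells of cage a must have product 8, so R3C3 = 1.
Cage c has sum 7; hence R1C1 = 1.
The only place for 3 in column 3 is R1C3.
3 is placed in row 1, leaving R1C2 = 2.
Cage f has product 24; hence R4C1 = 2.
2 is placed in row 4, leaving R4C3 = 4.
Column 3 already has 4, which forces R2C3 = 2.
2 is placed in row 2, leaving R2C4 = 3.
Cage f needs product 24, which forces R3C2 = 4.
Column 4 now contains 3, which forces R3C4 = 2.
Row 4 already has 4, leaving R4C2 = 3.
Row 2 now contains 3, which forces R2C1 = 4.
Row 3 now contains 4, which forces R3C1 = 3.

1 2 3 4 / 4 1 2 3 / 3 4 1 2 / 2 3 4 1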